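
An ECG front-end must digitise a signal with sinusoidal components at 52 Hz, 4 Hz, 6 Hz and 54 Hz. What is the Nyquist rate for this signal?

Highest-frequency component: 54 Hz.
Nyquist rate = 2 × 54 Hz = 108 Hz.

108 Hz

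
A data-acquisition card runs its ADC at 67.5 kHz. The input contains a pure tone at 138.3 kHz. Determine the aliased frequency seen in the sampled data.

138.3 kHz mod fs = 3.3 kHz.
3.3 kHz ≤ fs/2 = 33.75 kHz, appears at 3.3 kHz.

3.3 kHz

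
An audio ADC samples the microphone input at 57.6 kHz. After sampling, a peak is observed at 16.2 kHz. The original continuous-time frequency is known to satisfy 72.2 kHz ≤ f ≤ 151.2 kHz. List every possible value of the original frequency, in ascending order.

Frequencies that alias to 16.2 kHz are k·fs ± 16.2 kHz for integer k ≥ 0.
k=0: 16.2 kHz.
k=1: 41.4 kHz, 73.8 kHz.
k=2: 99 kHz, 131.4 kHz.
k=3: 156.6 kHz, 189 kHz.
Within [72.2 kHz, 151.2 kHz]: 73.8 kHz, 99 kHz, 131.4 kHz.

73.8 kHz, 99 kHz, 131.4 kHz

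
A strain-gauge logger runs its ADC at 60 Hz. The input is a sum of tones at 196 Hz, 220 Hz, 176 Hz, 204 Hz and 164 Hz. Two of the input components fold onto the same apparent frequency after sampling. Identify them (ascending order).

fs/2 = 30 Hz.
196 Hz mod fs = 16 Hz.
16 Hz ≤ fs/2 = 30 Hz, appears at 16 Hz.
220 Hz mod fs = 40 Hz.
40 Hz > fs/2 = 30 Hz, folds to fs − 40 Hz = 20 Hz.
176 Hz mod fs = 56 Hz.
56 Hz > fs/2 = 30 Hz, folds to fs − 56 Hz = 4 Hz.
204 Hz mod fs = 24 Hz.
24 Hz ≤ fs/2 = 30 Hz, appears at 24 Hz.
164 Hz mod fs = 44 Hz.
44 Hz > fs/2 = 30 Hz, folds to fs − 44 Hz = 16 Hz.
164 Hz and 196 Hz both map to 16 Hz.

164 Hz, 196 Hz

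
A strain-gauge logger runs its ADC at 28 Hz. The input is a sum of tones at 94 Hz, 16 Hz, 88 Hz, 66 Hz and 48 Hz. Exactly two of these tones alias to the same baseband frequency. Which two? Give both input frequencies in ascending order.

66 Hz, 94 Hz

fs/2 = 14 Hz.
94 Hz mod fs = 10 Hz.
10 Hz ≤ fs/2 = 14 Hz, appears at 10 Hz.
16 Hz > fs/2 = 14 Hz, folds to fs − 16 Hz = 12 Hz.
88 Hz mod fs = 4 Hz.
4 Hz ≤ fs/2 = 14 Hz, appears at 4 Hz.
66 Hz mod fs = 10 Hz.
10 Hz ≤ fs/2 = 14 Hz, appears at 10 Hz.
48 Hz mod fs = 20 Hz.
20 Hz > fs/2 = 14 Hz, folds to fs − 20 Hz = 8 Hz.
66 Hz and 94 Hz both map to 10 Hz.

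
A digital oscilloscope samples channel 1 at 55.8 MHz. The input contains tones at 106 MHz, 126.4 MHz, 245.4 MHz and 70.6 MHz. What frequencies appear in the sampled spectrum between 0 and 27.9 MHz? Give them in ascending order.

fs/2 = 27.9 MHz.
106 MHz mod fs = 50.2 MHz.
50.2 MHz > fs/2 = 27.9 MHz, folds to fs − 50.2 MHz = 5.6 MHz.
126.4 MHz mod fs = 14.8 MHz.
14.8 MHz ≤ fs/2 = 27.9 MHz, appears at 14.8 MHz.
245.4 MHz mod fs = 22.2 MHz.
22.2 MHz ≤ fs/2 = 27.9 MHz, appears at 22.2 MHz.
70.6 MHz mod fs = 14.8 MHz.
14.8 MHz ≤ fs/2 = 27.9 MHz, appears at 14.8 MHz.
Distinct values: {5.6 MHz, 14.8 MHz, 22.2 MHz}.

5.6 MHz, 14.8 MHz, 22.2 MHz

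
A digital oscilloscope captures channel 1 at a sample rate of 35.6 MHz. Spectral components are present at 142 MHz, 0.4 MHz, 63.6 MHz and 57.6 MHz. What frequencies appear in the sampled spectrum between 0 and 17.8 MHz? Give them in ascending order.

fs/2 = 17.8 MHz.
142 MHz mod fs = 35.2 MHz.
35.2 MHz > fs/2 = 17.8 MHz, folds to fs − 35.2 MHz = 0.4 MHz.
0.4 MHz ≤ fs/2 = 17.8 MHz, passes unchanged.
63.6 MHz mod fs = 28 MHz.
28 MHz > fs/2 = 17.8 MHz, folds to fs − 28 MHz = 7.6 MHz.
57.6 MHz mod fs = 22 MHz.
22 MHz > fs/2 = 17.8 MHz, folds to fs − 22 MHz = 13.6 MHz.
Distinct values: {0.4 MHz, 7.6 MHz, 13.6 MHz}.

0.4 MHz, 7.6 MHz, 13.6 MHz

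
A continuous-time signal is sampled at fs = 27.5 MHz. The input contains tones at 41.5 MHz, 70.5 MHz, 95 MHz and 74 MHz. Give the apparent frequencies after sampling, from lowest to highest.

fs/2 = 13.75 MHz.
41.5 MHz mod fs = 14 MHz.
14 MHz > fs/2 = 13.75 MHz, folds to fs − 14 MHz = 13.5 MHz.
70.5 MHz mod fs = 15.5 MHz.
15.5 MHz > fs/2 = 13.75 MHz, folds to fs − 15.5 MHz = 12 MHz.
95 MHz mod fs = 12.5 MHz.
12.5 MHz ≤ fs/2 = 13.75 MHz, appears at 12.5 MHz.
74 MHz mod fs = 19 MHz.
19 MHz > fs/2 = 13.75 MHz, folds to fs − 19 MHz = 8.5 MHz.
Distinct values: {8.5 MHz, 12 MHz, 12.5 MHz, 13.5 MHz}.

8.5 MHz, 12 MHz, 12.5 MHz, 13.5 MHz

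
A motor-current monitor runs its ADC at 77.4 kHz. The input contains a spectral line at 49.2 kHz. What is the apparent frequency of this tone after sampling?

28.2 kHz

49.2 kHz > fs/2 = 38.7 kHz, folds to fs − 49.2 kHz = 28.2 kHz.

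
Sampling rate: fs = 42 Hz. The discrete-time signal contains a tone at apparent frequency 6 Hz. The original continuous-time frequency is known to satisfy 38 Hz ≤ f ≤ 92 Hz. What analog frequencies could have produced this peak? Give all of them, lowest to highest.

Frequencies that alias to 6 Hz are k·fs ± 6 Hz for integer k ≥ 0.
k=0: 6 Hz.
k=1: 36 Hz, 48 Hz.
k=2: 78 Hz, 90 Hz.
k=3: 120 Hz, 132 Hz.
Within [38 Hz, 92 Hz]: 48 Hz, 78 Hz, 90 Hz.

48 Hz, 78 Hz, 90 Hz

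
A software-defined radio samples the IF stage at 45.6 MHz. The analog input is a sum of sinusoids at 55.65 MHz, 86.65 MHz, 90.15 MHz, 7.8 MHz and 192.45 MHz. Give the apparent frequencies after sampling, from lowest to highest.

fs/2 = 22.8 MHz.
55.65 MHz mod fs = 10.05 MHz.
10.05 MHz ≤ fs/2 = 22.8 MHz, appears at 10.05 MHz.
86.65 MHz mod fs = 41.05 MHz.
41.05 MHz > fs/2 = 22.8 MHz, folds to fs − 41.05 MHz = 4.55 MHz.
90.15 MHz mod fs = 44.55 MHz.
44.55 MHz > fs/2 = 22.8 MHz, folds to fs − 44.55 MHz = 1.05 MHz.
7.8 MHz ≤ fs/2 = 22.8 MHz, passes unchanged.
192.45 MHz mod fs = 10.05 MHz.
10.05 MHz ≤ fs/2 = 22.8 MHz, appears at 10.05 MHz.
Distinct values: {1.05 MHz, 4.55 MHz, 7.8 MHz, 10.05 MHz}.

1.05 MHz, 4.55 MHz, 7.8 MHz, 10.05 MHz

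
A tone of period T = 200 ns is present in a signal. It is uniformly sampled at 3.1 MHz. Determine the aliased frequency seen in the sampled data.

T = 200 ns → f = 1/T = 5 MHz.
5 MHz mod fs = 1.9 MHz.
1.9 MHz > fs/2 = 1.55 MHz, folds to fs − 1.9 MHz = 1.2 MHz.

1.2 MHz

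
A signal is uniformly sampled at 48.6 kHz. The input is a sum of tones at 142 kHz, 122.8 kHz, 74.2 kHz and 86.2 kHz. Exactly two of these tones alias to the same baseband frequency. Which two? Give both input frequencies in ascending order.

fs/2 = 24.3 kHz.
142 kHz mod fs = 44.8 kHz.
44.8 kHz > fs/2 = 24.3 kHz, folds to fs − 44.8 kHz = 3.8 kHz.
122.8 kHz mod fs = 25.6 kHz.
25.6 kHz > fs/2 = 24.3 kHz, folds to fs − 25.6 kHz = 23 kHz.
74.2 kHz mod fs = 25.6 kHz.
25.6 kHz > fs/2 = 24.3 kHz, folds to fs − 25.6 kHz = 23 kHz.
86.2 kHz mod fs = 37.6 kHz.
37.6 kHz > fs/2 = 24.3 kHz, folds to fs − 37.6 kHz = 11 kHz.
74.2 kHz and 122.8 kHz both map to 23 kHz.

74.2 kHz, 122.8 kHz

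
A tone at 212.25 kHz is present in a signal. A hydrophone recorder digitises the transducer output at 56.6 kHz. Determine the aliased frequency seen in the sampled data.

212.25 kHz mod fs = 42.45 kHz.
42.45 kHz > fs/2 = 28.3 kHz, folds to fs − 42.45 kHz = 14.15 kHz.

14.15 kHz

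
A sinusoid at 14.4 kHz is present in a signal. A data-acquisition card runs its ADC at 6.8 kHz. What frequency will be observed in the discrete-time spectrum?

14.4 kHz mod fs = 0.8 kHz.
0.8 kHz ≤ fs/2 = 3.4 kHz, appears at 0.8 kHz.

0.8 kHz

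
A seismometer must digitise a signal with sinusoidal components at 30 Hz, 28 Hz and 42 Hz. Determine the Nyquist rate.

Highest-frequency component: 42 Hz.
Nyquist rate = 2 × 42 Hz = 84 Hz.

84 Hz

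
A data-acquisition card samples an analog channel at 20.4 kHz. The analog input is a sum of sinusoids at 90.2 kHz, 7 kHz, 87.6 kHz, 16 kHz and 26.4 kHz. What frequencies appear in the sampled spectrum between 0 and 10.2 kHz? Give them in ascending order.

4.4 kHz, 6 kHz, 7 kHz, 8.6 kHz

fs/2 = 10.2 kHz.
90.2 kHz mod fs = 8.6 kHz.
8.6 kHz ≤ fs/2 = 10.2 kHz, appears at 8.6 kHz.
7 kHz ≤ fs/2 = 10.2 kHz, passes unchanged.
87.6 kHz mod fs = 6 kHz.
6 kHz ≤ fs/2 = 10.2 kHz, appears at 6 kHz.
16 kHz > fs/2 = 10.2 kHz, folds to fs − 16 kHz = 4.4 kHz.
26.4 kHz mod fs = 6 kHz.
6 kHz ≤ fs/2 = 10.2 kHz, appears at 6 kHz.
Distinct values: {4.4 kHz, 6 kHz, 7 kHz, 8.6 kHz}.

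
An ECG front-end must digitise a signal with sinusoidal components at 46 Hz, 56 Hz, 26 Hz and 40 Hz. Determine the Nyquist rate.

112 Hz

Highest-frequency component: 56 Hz.
Nyquist rate = 2 × 56 Hz = 112 Hz.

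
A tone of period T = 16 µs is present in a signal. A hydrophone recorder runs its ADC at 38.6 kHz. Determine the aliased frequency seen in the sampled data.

T = 16 µs → f = 1/T = 62.5 kHz.
62.5 kHz mod fs = 23.9 kHz.
23.9 kHz > fs/2 = 19.3 kHz, folds to fs − 23.9 kHz = 14.7 kHz.

14.7 kHz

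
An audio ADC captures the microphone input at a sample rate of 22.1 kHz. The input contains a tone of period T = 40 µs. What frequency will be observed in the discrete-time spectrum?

2.9 kHz

T = 40 µs → f = 1/T = 25 kHz.
25 kHz mod fs = 2.9 kHz.
2.9 kHz ≤ fs/2 = 11.05 kHz, appears at 2.9 kHz.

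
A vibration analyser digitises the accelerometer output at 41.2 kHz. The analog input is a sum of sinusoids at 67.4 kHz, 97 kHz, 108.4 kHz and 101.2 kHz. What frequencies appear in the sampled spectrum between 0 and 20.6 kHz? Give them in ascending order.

14.6 kHz, 15 kHz, 15.2 kHz, 18.8 kHz

fs/2 = 20.6 kHz.
67.4 kHz mod fs = 26.2 kHz.
26.2 kHz > fs/2 = 20.6 kHz, folds to fs − 26.2 kHz = 15 kHz.
97 kHz mod fs = 14.6 kHz.
14.6 kHz ≤ fs/2 = 20.6 kHz, appears at 14.6 kHz.
108.4 kHz mod fs = 26 kHz.
26 kHz > fs/2 = 20.6 kHz, folds to fs − 26 kHz = 15.2 kHz.
101.2 kHz mod fs = 18.8 kHz.
18.8 kHz ≤ fs/2 = 20.6 kHz, appears at 18.8 kHz.
Distinct values: {14.6 kHz, 15 kHz, 15.2 kHz, 18.8 kHz}.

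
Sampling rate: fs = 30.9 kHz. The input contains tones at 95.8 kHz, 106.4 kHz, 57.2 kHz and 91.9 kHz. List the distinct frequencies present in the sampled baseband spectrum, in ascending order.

fs/2 = 15.45 kHz.
95.8 kHz mod fs = 3.1 kHz.
3.1 kHz ≤ fs/2 = 15.45 kHz, appears at 3.1 kHz.
106.4 kHz mod fs = 13.7 kHz.
13.7 kHz ≤ fs/2 = 15.45 kHz, appears at 13.7 kHz.
57.2 kHz mod fs = 26.3 kHz.
26.3 kHz > fs/2 = 15.45 kHz, folds to fs − 26.3 kHz = 4.6 kHz.
91.9 kHz mod fs = 30.1 kHz.
30.1 kHz > fs/2 = 15.45 kHz, folds to fs − 30.1 kHz = 0.8 kHz.
Distinct values: {0.8 kHz, 3.1 kHz, 4.6 kHz, 13.7 kHz}.

0.8 kHz, 3.1 kHz, 4.6 kHz, 13.7 kHz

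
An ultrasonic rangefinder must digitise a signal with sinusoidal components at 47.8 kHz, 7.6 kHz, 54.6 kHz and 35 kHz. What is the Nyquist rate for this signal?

Highest-frequency component: 54.6 kHz.
Nyquist rate = 2 × 54.6 kHz = 109.2 kHz.

109.2 kHz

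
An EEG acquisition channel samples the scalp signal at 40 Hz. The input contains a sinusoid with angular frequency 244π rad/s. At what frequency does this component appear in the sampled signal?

2 Hz

ω = 244π rad/s → f = ω/(2π) = 122 Hz.
122 Hz mod fs = 2 Hz.
2 Hz ≤ fs/2 = 20 Hz, appears at 2 Hz.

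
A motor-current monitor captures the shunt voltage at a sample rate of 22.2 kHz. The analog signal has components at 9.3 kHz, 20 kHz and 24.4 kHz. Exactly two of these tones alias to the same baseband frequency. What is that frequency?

fs/2 = 11.1 kHz.
9.3 kHz ≤ fs/2 = 11.1 kHz, passes unchanged.
20 kHz > fs/2 = 11.1 kHz, folds to fs − 20 kHz = 2.2 kHz.
24.4 kHz mod fs = 2.2 kHz.
2.2 kHz ≤ fs/2 = 11.1 kHz, appears at 2.2 kHz.
20 kHz and 24.4 kHz both map to 2.2 kHz.

2.2 kHz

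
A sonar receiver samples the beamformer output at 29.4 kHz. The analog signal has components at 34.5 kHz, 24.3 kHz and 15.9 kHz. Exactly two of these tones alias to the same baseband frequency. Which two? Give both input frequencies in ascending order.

fs/2 = 14.7 kHz.
34.5 kHz mod fs = 5.1 kHz.
5.1 kHz ≤ fs/2 = 14.7 kHz, appears at 5.1 kHz.
24.3 kHz > fs/2 = 14.7 kHz, folds to fs − 24.3 kHz = 5.1 kHz.
15.9 kHz > fs/2 = 14.7 kHz, folds to fs − 15.9 kHz = 13.5 kHz.
24.3 kHz and 34.5 kHz both map to 5.1 kHz.

24.3 kHz, 34.5 kHz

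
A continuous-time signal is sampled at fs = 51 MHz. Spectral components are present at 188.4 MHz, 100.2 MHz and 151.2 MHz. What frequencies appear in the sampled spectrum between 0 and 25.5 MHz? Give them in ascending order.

fs/2 = 25.5 MHz.
188.4 MHz mod fs = 35.4 MHz.
35.4 MHz > fs/2 = 25.5 MHz, folds to fs − 35.4 MHz = 15.6 MHz.
100.2 MHz mod fs = 49.2 MHz.
49.2 MHz > fs/2 = 25.5 MHz, folds to fs − 49.2 MHz = 1.8 MHz.
151.2 MHz mod fs = 49.2 MHz.
49.2 MHz > fs/2 = 25.5 MHz, folds to fs − 49.2 MHz = 1.8 MHz.
Distinct values: {1.8 MHz, 15.6 MHz}.

1.8 MHz, 15.6 MHz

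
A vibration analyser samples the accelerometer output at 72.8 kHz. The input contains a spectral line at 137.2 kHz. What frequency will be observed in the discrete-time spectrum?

137.2 kHz mod fs = 64.4 kHz.
64.4 kHz > fs/2 = 36.4 kHz, folds to fs − 64.4 kHz = 8.4 kHz.

8.4 kHz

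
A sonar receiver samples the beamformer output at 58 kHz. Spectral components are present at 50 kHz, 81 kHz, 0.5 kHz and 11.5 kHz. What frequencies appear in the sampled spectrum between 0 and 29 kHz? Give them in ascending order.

0.5 kHz, 8 kHz, 11.5 kHz, 23 kHz

fs/2 = 29 kHz.
50 kHz > fs/2 = 29 kHz, folds to fs − 50 kHz = 8 kHz.
81 kHz mod fs = 23 kHz.
23 kHz ≤ fs/2 = 29 kHz, appears at 23 kHz.
0.5 kHz ≤ fs/2 = 29 kHz, passes unchanged.
11.5 kHz ≤ fs/2 = 29 kHz, passes unchanged.
Distinct values: {0.5 kHz, 8 kHz, 11.5 kHz, 23 kHz}.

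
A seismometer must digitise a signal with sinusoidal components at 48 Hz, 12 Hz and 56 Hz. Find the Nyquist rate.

Highest-frequency component: 56 Hz.
Nyquist rate = 2 × 56 Hz = 112 Hz.

112 Hz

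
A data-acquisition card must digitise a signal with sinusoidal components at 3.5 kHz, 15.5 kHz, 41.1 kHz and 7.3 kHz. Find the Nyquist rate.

82.2 kHz

Highest-frequency component: 41.1 kHz.
Nyquist rate = 2 × 41.1 kHz = 82.2 kHz.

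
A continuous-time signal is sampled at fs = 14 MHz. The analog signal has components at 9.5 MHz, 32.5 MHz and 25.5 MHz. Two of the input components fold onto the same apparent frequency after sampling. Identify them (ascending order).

fs/2 = 7 MHz.
9.5 MHz > fs/2 = 7 MHz, folds to fs − 9.5 MHz = 4.5 MHz.
32.5 MHz mod fs = 4.5 MHz.
4.5 MHz ≤ fs/2 = 7 MHz, appears at 4.5 MHz.
25.5 MHz mod fs = 11.5 MHz.
11.5 MHz > fs/2 = 7 MHz, folds to fs − 11.5 MHz = 2.5 MHz.
9.5 MHz and 32.5 MHz both map to 4.5 MHz.

9.5 MHz, 32.5 MHz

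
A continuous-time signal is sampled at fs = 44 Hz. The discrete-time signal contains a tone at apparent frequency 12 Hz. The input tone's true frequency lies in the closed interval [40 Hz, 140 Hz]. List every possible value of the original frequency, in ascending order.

Frequencies that alias to 12 Hz are k·fs ± 12 Hz for integer k ≥ 0.
k=0: 12 Hz.
k=1: 32 Hz, 56 Hz.
k=2: 76 Hz, 100 Hz.
k=3: 120 Hz, 144 Hz.
k=4: 164 Hz, 188 Hz.
Within [40 Hz, 140 Hz]: 56 Hz, 76 Hz, 100 Hz, 120 Hz.

56 Hz, 76 Hz, 100 Hz, 120 Hz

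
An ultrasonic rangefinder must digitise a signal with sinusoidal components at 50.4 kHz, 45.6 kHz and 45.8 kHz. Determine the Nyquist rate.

100.8 kHz

Highest-frequency component: 50.4 kHz.
Nyquist rate = 2 × 50.4 kHz = 100.8 kHz.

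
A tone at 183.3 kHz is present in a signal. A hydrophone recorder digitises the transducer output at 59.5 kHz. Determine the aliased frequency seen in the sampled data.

4.8 kHz

183.3 kHz mod fs = 4.8 kHz.
4.8 kHz ≤ fs/2 = 29.75 kHz, appears at 4.8 kHz.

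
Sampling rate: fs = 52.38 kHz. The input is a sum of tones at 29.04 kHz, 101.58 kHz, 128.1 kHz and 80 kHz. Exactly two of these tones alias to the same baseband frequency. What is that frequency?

fs/2 = 26.19 kHz.
29.04 kHz > fs/2 = 26.19 kHz, folds to fs − 29.04 kHz = 23.34 kHz.
101.58 kHz mod fs = 49.2 kHz.
49.2 kHz > fs/2 = 26.19 kHz, folds to fs − 49.2 kHz = 3.18 kHz.
128.1 kHz mod fs = 23.34 kHz.
23.34 kHz ≤ fs/2 = 26.19 kHz, appears at 23.34 kHz.
80 kHz mod fs = 27.62 kHz.
27.62 kHz > fs/2 = 26.19 kHz, folds to fs − 27.62 kHz = 24.76 kHz.
29.04 kHz and 128.1 kHz both map to 23.34 kHz.

23.34 kHz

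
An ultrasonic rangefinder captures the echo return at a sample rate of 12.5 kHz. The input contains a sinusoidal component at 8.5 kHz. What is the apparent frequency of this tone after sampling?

4 kHz

8.5 kHz > fs/2 = 6.25 kHz, folds to fs − 8.5 kHz = 4 kHz.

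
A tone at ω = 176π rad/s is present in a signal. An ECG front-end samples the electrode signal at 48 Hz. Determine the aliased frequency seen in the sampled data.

ω = 176π rad/s → f = ω/(2π) = 88 Hz.
88 Hz mod fs = 40 Hz.
40 Hz > fs/2 = 24 Hz, folds to fs − 40 Hz = 8 Hz.

8 Hz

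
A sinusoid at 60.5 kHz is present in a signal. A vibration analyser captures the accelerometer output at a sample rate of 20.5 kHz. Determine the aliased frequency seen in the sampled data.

60.5 kHz mod fs = 19.5 kHz.
19.5 kHz > fs/2 = 10.25 kHz, folds to fs − 19.5 kHz = 1 kHz.

1 kHz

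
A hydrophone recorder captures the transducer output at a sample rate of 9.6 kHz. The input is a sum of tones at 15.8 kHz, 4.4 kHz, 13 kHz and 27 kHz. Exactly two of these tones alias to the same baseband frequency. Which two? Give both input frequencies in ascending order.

13 kHz, 15.8 kHz

fs/2 = 4.8 kHz.
15.8 kHz mod fs = 6.2 kHz.
6.2 kHz > fs/2 = 4.8 kHz, folds to fs − 6.2 kHz = 3.4 kHz.
4.4 kHz ≤ fs/2 = 4.8 kHz, passes unchanged.
13 kHz mod fs = 3.4 kHz.
3.4 kHz ≤ fs/2 = 4.8 kHz, appears at 3.4 kHz.
27 kHz mod fs = 7.8 kHz.
7.8 kHz > fs/2 = 4.8 kHz, folds to fs − 7.8 kHz = 1.8 kHz.
13 kHz and 15.8 kHz both map to 3.4 kHz.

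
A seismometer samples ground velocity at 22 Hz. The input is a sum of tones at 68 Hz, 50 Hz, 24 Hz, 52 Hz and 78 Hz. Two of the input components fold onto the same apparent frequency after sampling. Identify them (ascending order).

fs/2 = 11 Hz.
68 Hz mod fs = 2 Hz.
2 Hz ≤ fs/2 = 11 Hz, appears at 2 Hz.
50 Hz mod fs = 6 Hz.
6 Hz ≤ fs/2 = 11 Hz, appears at 6 Hz.
24 Hz mod fs = 2 Hz.
2 Hz ≤ fs/2 = 11 Hz, appears at 2 Hz.
52 Hz mod fs = 8 Hz.
8 Hz ≤ fs/2 = 11 Hz, appears at 8 Hz.
78 Hz mod fs = 12 Hz.
12 Hz > fs/2 = 11 Hz, folds to fs − 12 Hz = 10 Hz.
24 Hz and 68 Hz both map to 2 Hz.

24 Hz, 68 Hz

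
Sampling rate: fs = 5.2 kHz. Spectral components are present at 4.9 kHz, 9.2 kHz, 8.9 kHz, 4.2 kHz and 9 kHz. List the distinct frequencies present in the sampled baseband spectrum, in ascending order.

0.3 kHz, 1 kHz, 1.2 kHz, 1.4 kHz, 1.5 kHz

fs/2 = 2.6 kHz.
4.9 kHz > fs/2 = 2.6 kHz, folds to fs − 4.9 kHz = 0.3 kHz.
9.2 kHz mod fs = 4 kHz.
4 kHz > fs/2 = 2.6 kHz, folds to fs − 4 kHz = 1.2 kHz.
8.9 kHz mod fs = 3.7 kHz.
3.7 kHz > fs/2 = 2.6 kHz, folds to fs − 3.7 kHz = 1.5 kHz.
4.2 kHz > fs/2 = 2.6 kHz, folds to fs − 4.2 kHz = 1 kHz.
9 kHz mod fs = 3.8 kHz.
3.8 kHz > fs/2 = 2.6 kHz, folds to fs − 3.8 kHz = 1.4 kHz.
Distinct values: {0.3 kHz, 1 kHz, 1.2 kHz, 1.4 kHz, 1.5 kHz}.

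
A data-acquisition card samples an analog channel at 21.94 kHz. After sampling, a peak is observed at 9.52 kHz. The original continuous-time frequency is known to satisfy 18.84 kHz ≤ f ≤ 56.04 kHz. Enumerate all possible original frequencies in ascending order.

31.46 kHz, 34.36 kHz, 53.4 kHz

Frequencies that alias to 9.52 kHz are k·fs ± 9.52 kHz for integer k ≥ 0.
k=0: 9.52 kHz.
k=1: 12.42 kHz, 31.46 kHz.
k=2: 34.36 kHz, 53.4 kHz.
k=3: 56.3 kHz, 75.34 kHz.
Within [18.84 kHz, 56.04 kHz]: 31.46 kHz, 34.36 kHz, 53.4 kHz.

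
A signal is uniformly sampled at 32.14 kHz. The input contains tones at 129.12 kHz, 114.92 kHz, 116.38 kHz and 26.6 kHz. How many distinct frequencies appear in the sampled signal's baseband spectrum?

fs/2 = 16.07 kHz.
129.12 kHz mod fs = 0.56 kHz.
0.56 kHz ≤ fs/2 = 16.07 kHz, appears at 0.56 kHz.
114.92 kHz mod fs = 18.5 kHz.
18.5 kHz > fs/2 = 16.07 kHz, folds to fs − 18.5 kHz = 13.64 kHz.
116.38 kHz mod fs = 19.96 kHz.
19.96 kHz > fs/2 = 16.07 kHz, folds to fs − 19.96 kHz = 12.18 kHz.
26.6 kHz > fs/2 = 16.07 kHz, folds to fs − 26.6 kHz = 5.54 kHz.
Distinct values: {0.56 kHz, 5.54 kHz, 12.18 kHz, 13.64 kHz} → 4.

4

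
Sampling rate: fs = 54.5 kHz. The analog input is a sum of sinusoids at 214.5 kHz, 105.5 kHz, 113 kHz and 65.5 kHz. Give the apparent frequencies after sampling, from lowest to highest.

fs/2 = 27.25 kHz.
214.5 kHz mod fs = 51 kHz.
51 kHz > fs/2 = 27.25 kHz, folds to fs − 51 kHz = 3.5 kHz.
105.5 kHz mod fs = 51 kHz.
51 kHz > fs/2 = 27.25 kHz, folds to fs − 51 kHz = 3.5 kHz.
113 kHz mod fs = 4 kHz.
4 kHz ≤ fs/2 = 27.25 kHz, appears at 4 kHz.
65.5 kHz mod fs = 11 kHz.
11 kHz ≤ fs/2 = 27.25 kHz, appears at 11 kHz.
Distinct values: {3.5 kHz, 4 kHz, 11 kHz}.

3.5 kHz, 4 kHz, 11 kHz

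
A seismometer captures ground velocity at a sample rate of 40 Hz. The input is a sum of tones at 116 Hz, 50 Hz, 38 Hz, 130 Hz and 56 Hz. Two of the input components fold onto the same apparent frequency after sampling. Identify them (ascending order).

fs/2 = 20 Hz.
116 Hz mod fs = 36 Hz.
36 Hz > fs/2 = 20 Hz, folds to fs − 36 Hz = 4 Hz.
50 Hz mod fs = 10 Hz.
10 Hz ≤ fs/2 = 20 Hz, appears at 10 Hz.
38 Hz > fs/2 = 20 Hz, folds to fs − 38 Hz = 2 Hz.
130 Hz mod fs = 10 Hz.
10 Hz ≤ fs/2 = 20 Hz, appears at 10 Hz.
56 Hz mod fs = 16 Hz.
16 Hz ≤ fs/2 = 20 Hz, appears at 16 Hz.
50 Hz and 130 Hz both map to 10 Hz.

50 Hz, 130 Hz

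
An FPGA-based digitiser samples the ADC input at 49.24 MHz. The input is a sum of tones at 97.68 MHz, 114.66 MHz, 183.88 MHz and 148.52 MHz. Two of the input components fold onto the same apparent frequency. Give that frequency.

fs/2 = 24.62 MHz.
97.68 MHz mod fs = 48.44 MHz.
48.44 MHz > fs/2 = 24.62 MHz, folds to fs − 48.44 MHz = 0.8 MHz.
114.66 MHz mod fs = 16.18 MHz.
16.18 MHz ≤ fs/2 = 24.62 MHz, appears at 16.18 MHz.
183.88 MHz mod fs = 36.16 MHz.
36.16 MHz > fs/2 = 24.62 MHz, folds to fs − 36.16 MHz = 13.08 MHz.
148.52 MHz mod fs = 0.8 MHz.
0.8 MHz ≤ fs/2 = 24.62 MHz, appears at 0.8 MHz.
97.68 MHz and 148.52 MHz both map to 0.8 MHz.

0.8 MHz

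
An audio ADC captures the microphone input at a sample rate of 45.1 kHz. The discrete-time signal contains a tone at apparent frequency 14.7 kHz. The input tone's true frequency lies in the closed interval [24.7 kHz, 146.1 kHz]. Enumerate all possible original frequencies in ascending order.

Frequencies that alias to 14.7 kHz are k·fs ± 14.7 kHz for integer k ≥ 0.
k=0: 14.7 kHz.
k=1: 30.4 kHz, 59.8 kHz.
k=2: 75.5 kHz, 104.9 kHz.
k=3: 120.6 kHz, 150 kHz.
k=4: 165.7 kHz, 195.1 kHz.
Within [24.7 kHz, 146.1 kHz]: 30.4 kHz, 59.8 kHz, 75.5 kHz, 104.9 kHz, 120.6 kHz.

30.4 kHz, 59.8 kHz, 75.5 kHz, 104.9 kHz, 120.6 kHz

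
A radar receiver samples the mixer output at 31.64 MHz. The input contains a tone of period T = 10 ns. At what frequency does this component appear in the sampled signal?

5.08 MHz

T = 10 ns → f = 1/T = 100 MHz.
100 MHz mod fs = 5.08 MHz.
5.08 MHz ≤ fs/2 = 15.82 MHz, appears at 5.08 MHz.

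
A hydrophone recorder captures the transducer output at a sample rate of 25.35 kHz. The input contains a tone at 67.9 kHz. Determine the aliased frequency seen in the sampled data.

8.15 kHz

67.9 kHz mod fs = 17.2 kHz.
17.2 kHz > fs/2 = 12.675 kHz, folds to fs − 17.2 kHz = 8.15 kHz.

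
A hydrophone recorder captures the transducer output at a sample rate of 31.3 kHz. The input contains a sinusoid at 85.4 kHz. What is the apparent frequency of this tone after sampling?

8.5 kHz

85.4 kHz mod fs = 22.8 kHz.
22.8 kHz > fs/2 = 15.65 kHz, folds to fs − 22.8 kHz = 8.5 kHz.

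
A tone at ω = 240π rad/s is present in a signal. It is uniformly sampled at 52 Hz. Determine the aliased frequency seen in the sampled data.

16 Hz

ω = 240π rad/s → f = ω/(2π) = 120 Hz.
120 Hz mod fs = 16 Hz.
16 Hz ≤ fs/2 = 26 Hz, appears at 16 Hz.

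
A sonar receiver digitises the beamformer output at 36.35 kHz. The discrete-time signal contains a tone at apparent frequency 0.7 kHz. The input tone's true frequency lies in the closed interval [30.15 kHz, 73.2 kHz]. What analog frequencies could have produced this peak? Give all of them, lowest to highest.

35.65 kHz, 37.05 kHz, 72 kHz

Frequencies that alias to 0.7 kHz are k·fs ± 0.7 kHz for integer k ≥ 0.
k=0: 0.7 kHz.
k=1: 35.65 kHz, 37.05 kHz.
k=2: 72 kHz, 73.4 kHz.
k=3: 108.35 kHz, 109.75 kHz.
Within [30.15 kHz, 73.2 kHz]: 35.65 kHz, 37.05 kHz, 72 kHz.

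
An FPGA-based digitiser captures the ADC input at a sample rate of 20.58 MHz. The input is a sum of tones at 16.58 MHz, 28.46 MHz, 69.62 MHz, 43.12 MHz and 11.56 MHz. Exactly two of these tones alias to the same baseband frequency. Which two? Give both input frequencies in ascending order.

28.46 MHz, 69.62 MHz

fs/2 = 10.29 MHz.
16.58 MHz > fs/2 = 10.29 MHz, folds to fs − 16.58 MHz = 4 MHz.
28.46 MHz mod fs = 7.88 MHz.
7.88 MHz ≤ fs/2 = 10.29 MHz, appears at 7.88 MHz.
69.62 MHz mod fs = 7.88 MHz.
7.88 MHz ≤ fs/2 = 10.29 MHz, appears at 7.88 MHz.
43.12 MHz mod fs = 1.96 MHz.
1.96 MHz ≤ fs/2 = 10.29 MHz, appears at 1.96 MHz.
11.56 MHz > fs/2 = 10.29 MHz, folds to fs − 11.56 MHz = 9.02 MHz.
28.46 MHz and 69.62 MHz both map to 7.88 MHz.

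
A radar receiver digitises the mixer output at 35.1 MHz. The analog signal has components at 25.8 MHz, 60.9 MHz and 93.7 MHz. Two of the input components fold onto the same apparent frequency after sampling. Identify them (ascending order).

fs/2 = 17.55 MHz.
25.8 MHz > fs/2 = 17.55 MHz, folds to fs − 25.8 MHz = 9.3 MHz.
60.9 MHz mod fs = 25.8 MHz.
25.8 MHz > fs/2 = 17.55 MHz, folds to fs − 25.8 MHz = 9.3 MHz.
93.7 MHz mod fs = 23.5 MHz.
23.5 MHz > fs/2 = 17.55 MHz, folds to fs − 23.5 MHz = 11.6 MHz.
25.8 MHz and 60.9 MHz both map to 9.3 MHz.

25.8 MHz, 60.9 MHz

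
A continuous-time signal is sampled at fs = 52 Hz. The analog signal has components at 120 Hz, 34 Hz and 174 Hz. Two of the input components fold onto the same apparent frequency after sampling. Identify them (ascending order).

fs/2 = 26 Hz.
120 Hz mod fs = 16 Hz.
16 Hz ≤ fs/2 = 26 Hz, appears at 16 Hz.
34 Hz > fs/2 = 26 Hz, folds to fs − 34 Hz = 18 Hz.
174 Hz mod fs = 18 Hz.
18 Hz ≤ fs/2 = 26 Hz, appears at 18 Hz.
34 Hz and 174 Hz both map to 18 Hz.

34 Hz, 174 Hz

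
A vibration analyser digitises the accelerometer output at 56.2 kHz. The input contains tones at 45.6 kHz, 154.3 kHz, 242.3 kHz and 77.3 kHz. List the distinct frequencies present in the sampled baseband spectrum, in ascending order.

10.6 kHz, 14.3 kHz, 17.5 kHz, 21.1 kHz

fs/2 = 28.1 kHz.
45.6 kHz > fs/2 = 28.1 kHz, folds to fs − 45.6 kHz = 10.6 kHz.
154.3 kHz mod fs = 41.9 kHz.
41.9 kHz > fs/2 = 28.1 kHz, folds to fs − 41.9 kHz = 14.3 kHz.
242.3 kHz mod fs = 17.5 kHz.
17.5 kHz ≤ fs/2 = 28.1 kHz, appears at 17.5 kHz.
77.3 kHz mod fs = 21.1 kHz.
21.1 kHz ≤ fs/2 = 28.1 kHz, appears at 21.1 kHz.
Distinct values: {10.6 kHz, 14.3 kHz, 17.5 kHz, 21.1 kHz}.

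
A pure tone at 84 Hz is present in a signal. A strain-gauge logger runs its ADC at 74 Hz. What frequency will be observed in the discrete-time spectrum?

84 Hz mod fs = 10 Hz.
10 Hz ≤ fs/2 = 37 Hz, appears at 10 Hz.

10 Hz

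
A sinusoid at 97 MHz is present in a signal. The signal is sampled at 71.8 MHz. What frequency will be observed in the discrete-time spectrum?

97 MHz mod fs = 25.2 MHz.
25.2 MHz ≤ fs/2 = 35.9 MHz, appears at 25.2 MHz.

25.2 MHz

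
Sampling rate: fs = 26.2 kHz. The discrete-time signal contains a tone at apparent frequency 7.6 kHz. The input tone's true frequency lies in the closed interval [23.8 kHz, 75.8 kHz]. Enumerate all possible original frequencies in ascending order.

Frequencies that alias to 7.6 kHz are k·fs ± 7.6 kHz for integer k ≥ 0.
k=0: 7.6 kHz.
k=1: 18.6 kHz, 33.8 kHz.
k=2: 44.8 kHz, 60 kHz.
k=3: 71 kHz, 86.2 kHz.
k=4: 97.2 kHz, 112.4 kHz.
Within [23.8 kHz, 75.8 kHz]: 33.8 kHz, 44.8 kHz, 60 kHz, 71 kHz.

33.8 kHz, 44.8 kHz, 60 kHz, 71 kHz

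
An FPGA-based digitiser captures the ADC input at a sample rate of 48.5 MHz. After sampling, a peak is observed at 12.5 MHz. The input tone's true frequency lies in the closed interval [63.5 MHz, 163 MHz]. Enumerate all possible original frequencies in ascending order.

Frequencies that alias to 12.5 MHz are k·fs ± 12.5 MHz for integer k ≥ 0.
k=0: 12.5 MHz.
k=1: 36 MHz, 61 MHz.
k=2: 84.5 MHz, 109.5 MHz.
k=3: 133 MHz, 158 MHz.
k=4: 181.5 MHz, 206.5 MHz.
Within [63.5 MHz, 163 MHz]: 84.5 MHz, 109.5 MHz, 133 MHz, 158 MHz.

84.5 MHz, 109.5 MHz, 133 MHz, 158 MHz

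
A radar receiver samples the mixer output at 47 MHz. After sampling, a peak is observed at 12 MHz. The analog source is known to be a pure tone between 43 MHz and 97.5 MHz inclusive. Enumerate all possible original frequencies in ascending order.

Frequencies that alias to 12 MHz are k·fs ± 12 MHz for integer k ≥ 0.
k=0: 12 MHz.
k=1: 35 MHz, 59 MHz.
k=2: 82 MHz, 106 MHz.
k=3: 129 MHz, 153 MHz.
Within [43 MHz, 97.5 MHz]: 59 MHz, 82 MHz.

59 MHz, 82 MHz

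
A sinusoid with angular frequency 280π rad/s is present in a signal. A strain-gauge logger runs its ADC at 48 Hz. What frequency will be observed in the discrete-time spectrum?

ω = 280π rad/s → f = ω/(2π) = 140 Hz.
140 Hz mod fs = 44 Hz.
44 Hz > fs/2 = 24 Hz, folds to fs − 44 Hz = 4 Hz.

4 Hz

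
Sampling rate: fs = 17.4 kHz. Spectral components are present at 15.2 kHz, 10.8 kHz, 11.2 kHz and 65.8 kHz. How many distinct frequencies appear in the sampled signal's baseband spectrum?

fs/2 = 8.7 kHz.
15.2 kHz > fs/2 = 8.7 kHz, folds to fs − 15.2 kHz = 2.2 kHz.
10.8 kHz > fs/2 = 8.7 kHz, folds to fs − 10.8 kHz = 6.6 kHz.
11.2 kHz > fs/2 = 8.7 kHz, folds to fs − 11.2 kHz = 6.2 kHz.
65.8 kHz mod fs = 13.6 kHz.
13.6 kHz > fs/2 = 8.7 kHz, folds to fs − 13.6 kHz = 3.8 kHz.
Distinct values: {2.2 kHz, 3.8 kHz, 6.2 kHz, 6.6 kHz} → 4.

4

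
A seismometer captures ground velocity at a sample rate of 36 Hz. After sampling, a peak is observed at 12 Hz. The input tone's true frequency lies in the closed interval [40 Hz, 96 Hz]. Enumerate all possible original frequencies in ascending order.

48 Hz, 60 Hz, 84 Hz, 96 Hz

Frequencies that alias to 12 Hz are k·fs ± 12 Hz for integer k ≥ 0.
k=0: 12 Hz.
k=1: 24 Hz, 48 Hz.
k=2: 60 Hz, 84 Hz.
k=3: 96 Hz, 120 Hz.
k=4: 132 Hz, 156 Hz.
Within [40 Hz, 96 Hz]: 48 Hz, 60 Hz, 84 Hz, 96 Hz.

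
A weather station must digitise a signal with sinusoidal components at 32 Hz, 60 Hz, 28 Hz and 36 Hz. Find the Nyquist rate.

120 Hz

Highest-frequency component: 60 Hz.
Nyquist rate = 2 × 60 Hz = 120 Hz.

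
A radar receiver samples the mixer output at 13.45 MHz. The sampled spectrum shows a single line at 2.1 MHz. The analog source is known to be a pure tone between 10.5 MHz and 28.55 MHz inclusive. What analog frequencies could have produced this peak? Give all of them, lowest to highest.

11.35 MHz, 15.55 MHz, 24.8 MHz

Frequencies that alias to 2.1 MHz are k·fs ± 2.1 MHz for integer k ≥ 0.
k=0: 2.1 MHz.
k=1: 11.35 MHz, 15.55 MHz.
k=2: 24.8 MHz, 29 MHz.
k=3: 38.25 MHz, 42.45 MHz.
Within [10.5 MHz, 28.55 MHz]: 11.35 MHz, 15.55 MHz, 24.8 MHz.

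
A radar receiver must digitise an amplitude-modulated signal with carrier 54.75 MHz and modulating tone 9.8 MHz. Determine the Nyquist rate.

AM sidebands sit at fc ± fm = 44.95 MHz and 64.55 MHz.
Highest-frequency component: 64.55 MHz.
Nyquist rate = 2 × 64.55 MHz = 129.1 MHz.

129.1 MHz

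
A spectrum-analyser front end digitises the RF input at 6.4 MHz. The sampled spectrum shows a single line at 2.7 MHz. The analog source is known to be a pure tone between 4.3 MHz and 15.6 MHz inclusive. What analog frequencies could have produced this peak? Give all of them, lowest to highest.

Frequencies that alias to 2.7 MHz are k·fs ± 2.7 MHz for integer k ≥ 0.
k=0: 2.7 MHz.
k=1: 3.7 MHz, 9.1 MHz.
k=2: 10.1 MHz, 15.5 MHz.
k=3: 16.5 MHz, 21.9 MHz.
Within [4.3 MHz, 15.6 MHz]: 9.1 MHz, 10.1 MHz, 15.5 MHz.

9.1 MHz, 10.1 MHz, 15.5 MHz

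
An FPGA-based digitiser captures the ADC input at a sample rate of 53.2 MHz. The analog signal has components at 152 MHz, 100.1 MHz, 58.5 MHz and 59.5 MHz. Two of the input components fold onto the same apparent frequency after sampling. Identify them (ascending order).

fs/2 = 26.6 MHz.
152 MHz mod fs = 45.6 MHz.
45.6 MHz > fs/2 = 26.6 MHz, folds to fs − 45.6 MHz = 7.6 MHz.
100.1 MHz mod fs = 46.9 MHz.
46.9 MHz > fs/2 = 26.6 MHz, folds to fs − 46.9 MHz = 6.3 MHz.
58.5 MHz mod fs = 5.3 MHz.
5.3 MHz ≤ fs/2 = 26.6 MHz, appears at 5.3 MHz.
59.5 MHz mod fs = 6.3 MHz.
6.3 MHz ≤ fs/2 = 26.6 MHz, appears at 6.3 MHz.
59.5 MHz and 100.1 MHz both map to 6.3 MHz.

59.5 MHz, 100.1 MHz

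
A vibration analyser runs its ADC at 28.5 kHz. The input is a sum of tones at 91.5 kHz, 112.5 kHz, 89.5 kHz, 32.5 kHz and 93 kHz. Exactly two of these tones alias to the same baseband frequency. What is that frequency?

fs/2 = 14.25 kHz.
91.5 kHz mod fs = 6 kHz.
6 kHz ≤ fs/2 = 14.25 kHz, appears at 6 kHz.
112.5 kHz mod fs = 27 kHz.
27 kHz > fs/2 = 14.25 kHz, folds to fs − 27 kHz = 1.5 kHz.
89.5 kHz mod fs = 4 kHz.
4 kHz ≤ fs/2 = 14.25 kHz, appears at 4 kHz.
32.5 kHz mod fs = 4 kHz.
4 kHz ≤ fs/2 = 14.25 kHz, appears at 4 kHz.
93 kHz mod fs = 7.5 kHz.
7.5 kHz ≤ fs/2 = 14.25 kHz, appears at 7.5 kHz.
32.5 kHz and 89.5 kHz both map to 4 kHz.

4 kHz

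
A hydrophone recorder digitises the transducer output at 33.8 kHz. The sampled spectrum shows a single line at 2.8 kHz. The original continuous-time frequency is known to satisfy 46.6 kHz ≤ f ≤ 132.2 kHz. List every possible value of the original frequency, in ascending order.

Frequencies that alias to 2.8 kHz are k·fs ± 2.8 kHz for integer k ≥ 0.
k=0: 2.8 kHz.
k=1: 31 kHz, 36.6 kHz.
k=2: 64.8 kHz, 70.4 kHz.
k=3: 98.6 kHz, 104.2 kHz.
k=4: 132.4 kHz, 138 kHz.
Within [46.6 kHz, 132.2 kHz]: 64.8 kHz, 70.4 kHz, 98.6 kHz, 104.2 kHz.

64.8 kHz, 70.4 kHz, 98.6 kHz, 104.2 kHz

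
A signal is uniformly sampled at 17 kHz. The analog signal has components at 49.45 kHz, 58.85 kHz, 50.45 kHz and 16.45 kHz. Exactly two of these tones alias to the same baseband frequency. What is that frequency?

0.55 kHz

fs/2 = 8.5 kHz.
49.45 kHz mod fs = 15.45 kHz.
15.45 kHz > fs/2 = 8.5 kHz, folds to fs − 15.45 kHz = 1.55 kHz.
58.85 kHz mod fs = 7.85 kHz.
7.85 kHz ≤ fs/2 = 8.5 kHz, appears at 7.85 kHz.
50.45 kHz mod fs = 16.45 kHz.
16.45 kHz > fs/2 = 8.5 kHz, folds to fs − 16.45 kHz = 0.55 kHz.
16.45 kHz > fs/2 = 8.5 kHz, folds to fs − 16.45 kHz = 0.55 kHz.
16.45 kHz and 50.45 kHz both map to 0.55 kHz.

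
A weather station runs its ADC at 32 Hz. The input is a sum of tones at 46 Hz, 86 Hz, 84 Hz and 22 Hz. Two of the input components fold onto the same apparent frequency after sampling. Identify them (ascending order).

22 Hz, 86 Hz

fs/2 = 16 Hz.
46 Hz mod fs = 14 Hz.
14 Hz ≤ fs/2 = 16 Hz, appears at 14 Hz.
86 Hz mod fs = 22 Hz.
22 Hz > fs/2 = 16 Hz, folds to fs − 22 Hz = 10 Hz.
84 Hz mod fs = 20 Hz.
20 Hz > fs/2 = 16 Hz, folds to fs − 20 Hz = 12 Hz.
22 Hz > fs/2 = 16 Hz, folds to fs − 22 Hz = 10 Hz.
22 Hz and 86 Hz both map to 10 Hz.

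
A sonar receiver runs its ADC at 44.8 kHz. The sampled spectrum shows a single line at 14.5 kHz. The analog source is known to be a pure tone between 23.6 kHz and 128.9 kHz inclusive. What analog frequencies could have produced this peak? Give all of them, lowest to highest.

Frequencies that alias to 14.5 kHz are k·fs ± 14.5 kHz for integer k ≥ 0.
k=0: 14.5 kHz.
k=1: 30.3 kHz, 59.3 kHz.
k=2: 75.1 kHz, 104.1 kHz.
k=3: 119.9 kHz, 148.9 kHz.
k=4: 164.7 kHz, 193.7 kHz.
Within [23.6 kHz, 128.9 kHz]: 30.3 kHz, 59.3 kHz, 75.1 kHz, 104.1 kHz, 119.9 kHz.

30.3 kHz, 59.3 kHz, 75.1 kHz, 104.1 kHz, 119.9 kHz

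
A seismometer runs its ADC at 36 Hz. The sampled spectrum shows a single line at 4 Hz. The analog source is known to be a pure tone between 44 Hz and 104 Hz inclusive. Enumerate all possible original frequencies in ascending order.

68 Hz, 76 Hz, 104 Hz

Frequencies that alias to 4 Hz are k·fs ± 4 Hz for integer k ≥ 0.
k=0: 4 Hz.
k=1: 32 Hz, 40 Hz.
k=2: 68 Hz, 76 Hz.
k=3: 104 Hz, 112 Hz.
k=4: 140 Hz, 148 Hz.
Within [44 Hz, 104 Hz]: 68 Hz, 76 Hz, 104 Hz.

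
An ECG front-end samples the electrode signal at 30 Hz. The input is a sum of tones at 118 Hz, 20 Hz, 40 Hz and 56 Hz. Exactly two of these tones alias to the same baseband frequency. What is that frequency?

10 Hz

fs/2 = 15 Hz.
118 Hz mod fs = 28 Hz.
28 Hz > fs/2 = 15 Hz, folds to fs − 28 Hz = 2 Hz.
20 Hz > fs/2 = 15 Hz, folds to fs − 20 Hz = 10 Hz.
40 Hz mod fs = 10 Hz.
10 Hz ≤ fs/2 = 15 Hz, appears at 10 Hz.
56 Hz mod fs = 26 Hz.
26 Hz > fs/2 = 15 Hz, folds to fs − 26 Hz = 4 Hz.
20 Hz and 40 Hz both map to 10 Hz.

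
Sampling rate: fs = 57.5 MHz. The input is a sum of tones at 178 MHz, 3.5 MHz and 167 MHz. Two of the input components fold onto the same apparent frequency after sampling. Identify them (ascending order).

167 MHz, 178 MHz

fs/2 = 28.75 MHz.
178 MHz mod fs = 5.5 MHz.
5.5 MHz ≤ fs/2 = 28.75 MHz, appears at 5.5 MHz.
3.5 MHz ≤ fs/2 = 28.75 MHz, passes unchanged.
167 MHz mod fs = 52 MHz.
52 MHz > fs/2 = 28.75 MHz, folds to fs − 52 MHz = 5.5 MHz.
167 MHz and 178 MHz both map to 5.5 MHz.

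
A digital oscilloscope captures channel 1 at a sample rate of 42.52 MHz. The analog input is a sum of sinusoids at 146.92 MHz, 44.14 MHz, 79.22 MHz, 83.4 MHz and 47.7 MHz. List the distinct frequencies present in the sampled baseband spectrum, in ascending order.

1.62 MHz, 1.64 MHz, 5.18 MHz, 5.82 MHz, 19.36 MHz

fs/2 = 21.26 MHz.
146.92 MHz mod fs = 19.36 MHz.
19.36 MHz ≤ fs/2 = 21.26 MHz, appears at 19.36 MHz.
44.14 MHz mod fs = 1.62 MHz.
1.62 MHz ≤ fs/2 = 21.26 MHz, appears at 1.62 MHz.
79.22 MHz mod fs = 36.7 MHz.
36.7 MHz > fs/2 = 21.26 MHz, folds to fs − 36.7 MHz = 5.82 MHz.
83.4 MHz mod fs = 40.88 MHz.
40.88 MHz > fs/2 = 21.26 MHz, folds to fs − 40.88 MHz = 1.64 MHz.
47.7 MHz mod fs = 5.18 MHz.
5.18 MHz ≤ fs/2 = 21.26 MHz, appears at 5.18 MHz.
Distinct values: {1.62 MHz, 1.64 MHz, 5.18 MHz, 5.82 MHz, 19.36 MHz}.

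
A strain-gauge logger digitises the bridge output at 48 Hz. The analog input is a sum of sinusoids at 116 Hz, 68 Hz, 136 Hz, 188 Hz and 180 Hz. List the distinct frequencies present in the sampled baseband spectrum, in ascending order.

fs/2 = 24 Hz.
116 Hz mod fs = 20 Hz.
20 Hz ≤ fs/2 = 24 Hz, appears at 20 Hz.
68 Hz mod fs = 20 Hz.
20 Hz ≤ fs/2 = 24 Hz, appears at 20 Hz.
136 Hz mod fs = 40 Hz.
40 Hz > fs/2 = 24 Hz, folds to fs − 40 Hz = 8 Hz.
188 Hz mod fs = 44 Hz.
44 Hz > fs/2 = 24 Hz, folds to fs − 44 Hz = 4 Hz.
180 Hz mod fs = 36 Hz.
36 Hz > fs/2 = 24 Hz, folds to fs − 36 Hz = 12 Hz.
Distinct values: {4 Hz, 8 Hz, 12 Hz, 20 Hz}.

4 Hz, 8 Hz, 12 Hz, 20 Hz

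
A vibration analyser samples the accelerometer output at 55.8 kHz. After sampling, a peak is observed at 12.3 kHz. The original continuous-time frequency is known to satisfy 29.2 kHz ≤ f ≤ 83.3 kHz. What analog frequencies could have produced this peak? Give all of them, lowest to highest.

43.5 kHz, 68.1 kHz

Frequencies that alias to 12.3 kHz are k·fs ± 12.3 kHz for integer k ≥ 0.
k=0: 12.3 kHz.
k=1: 43.5 kHz, 68.1 kHz.
k=2: 99.3 kHz, 123.9 kHz.
Within [29.2 kHz, 83.3 kHz]: 43.5 kHz, 68.1 kHz.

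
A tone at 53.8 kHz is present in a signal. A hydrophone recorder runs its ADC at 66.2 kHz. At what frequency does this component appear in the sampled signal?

12.4 kHz

53.8 kHz > fs/2 = 33.1 kHz, folds to fs − 53.8 kHz = 12.4 kHz.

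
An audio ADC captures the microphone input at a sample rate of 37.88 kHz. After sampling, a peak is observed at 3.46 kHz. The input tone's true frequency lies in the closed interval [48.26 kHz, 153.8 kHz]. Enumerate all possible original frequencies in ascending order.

Frequencies that alias to 3.46 kHz are k·fs ± 3.46 kHz for integer k ≥ 0.
k=0: 3.46 kHz.
k=1: 34.42 kHz, 41.34 kHz.
k=2: 72.3 kHz, 79.22 kHz.
k=3: 110.18 kHz, 117.1 kHz.
k=4: 148.06 kHz, 154.98 kHz.
k=5: 185.94 kHz, 192.86 kHz.
Within [48.26 kHz, 153.8 kHz]: 72.3 kHz, 79.22 kHz, 110.18 kHz, 117.1 kHz, 148.06 kHz.

72.3 kHz, 79.22 kHz, 110.18 kHz, 117.1 kHz, 148.06 kHz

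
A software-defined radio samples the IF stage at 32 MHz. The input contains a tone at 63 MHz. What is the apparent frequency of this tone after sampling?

1 MHz

63 MHz mod fs = 31 MHz.
31 MHz > fs/2 = 16 MHz, folds to fs − 31 MHz = 1 MHz.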